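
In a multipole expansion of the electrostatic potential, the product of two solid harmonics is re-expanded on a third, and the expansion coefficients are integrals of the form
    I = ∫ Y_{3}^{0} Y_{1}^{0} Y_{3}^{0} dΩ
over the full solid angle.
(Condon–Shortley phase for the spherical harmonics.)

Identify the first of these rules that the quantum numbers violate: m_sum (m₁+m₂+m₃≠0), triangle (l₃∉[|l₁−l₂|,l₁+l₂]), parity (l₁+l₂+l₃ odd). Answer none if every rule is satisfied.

m₁+m₂+m₃ = 0 + 0 + 0 = 0  ✓
triangle: |3−1|=2 ≤ l₃=3 ≤ 3+1=4  ✓
parity: l₁+l₂+l₃ = 7 is odd  ✗

parity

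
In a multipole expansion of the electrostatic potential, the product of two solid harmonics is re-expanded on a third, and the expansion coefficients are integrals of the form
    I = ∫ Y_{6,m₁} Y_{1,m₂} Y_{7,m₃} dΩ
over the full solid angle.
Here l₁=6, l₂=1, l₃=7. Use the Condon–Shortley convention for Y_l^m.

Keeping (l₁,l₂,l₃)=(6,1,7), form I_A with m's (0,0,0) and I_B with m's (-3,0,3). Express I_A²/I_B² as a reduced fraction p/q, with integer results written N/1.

Shared (l₁,l₂,l₃)=(6,1,7): N and (l;000)² cancel in I_A²/I_B².
A: Δ = 0!·12!·2!/15! = 1/1365; Racah Σ t=0..0: t=0:+1/518400 = 1/518400; ⇒ 3j(6 1 7; 0 0 0)² = 7/195, sgn -1
B: Δ = 0!·12!·2!/15! = 1/1365; Racah Σ t=0..0: t=0:+1/2177280 = 1/2177280; ⇒ 3j(6 1 7; -3 0 3)² = 8/273, sgn +1
I_A²/I_B² = (7/195)/(8/273) = 49/40

49/40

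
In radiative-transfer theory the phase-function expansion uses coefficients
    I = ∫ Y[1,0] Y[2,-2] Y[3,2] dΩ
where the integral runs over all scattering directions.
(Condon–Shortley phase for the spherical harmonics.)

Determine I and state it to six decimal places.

Checks pass: Σm=0; 6 even; l₃=3∈[1,3].
(2·1+1)(2·2+1)(2·3+1) = 105
Δ: 0! 2! 4! / 7! → 1/105
sum: t=0:+1/4 = 1/4
3j²(1 2 3; 0 0 0) = Δ·Π!·Σ² = 3/35  (sign -1)
sum: t=0:+1/24 = 1/24
3j²(1 2 3; 0 -2 2) = Δ·Π!·Σ² = 1/21  (sign -1)
combine: 4πI² = 105·3/35·1/21 = 3/7
take √, sign +1: I = 0.18467439

0.184674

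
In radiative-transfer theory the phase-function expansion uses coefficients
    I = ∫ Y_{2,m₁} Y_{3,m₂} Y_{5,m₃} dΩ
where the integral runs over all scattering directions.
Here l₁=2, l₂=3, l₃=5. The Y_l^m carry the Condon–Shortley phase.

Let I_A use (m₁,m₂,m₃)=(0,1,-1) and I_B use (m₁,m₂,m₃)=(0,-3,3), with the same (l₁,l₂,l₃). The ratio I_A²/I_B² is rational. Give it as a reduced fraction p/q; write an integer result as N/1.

l's match ⇒ only the (l;m) 3-j factors differ between A and B.
A: triangle coeff Δ(2,3,5) = 1/2310; Σ_t [0,0]: t=0:+1/192 = 1/192; (3j)²=3/77 [(2 3 5; 0 1 -1)], sign=+1
B: triangle coeff Δ(2,3,5) = 1/2310; Σ_t [0,0]: t=0:+1/2880 = 1/2880; (3j)²=2/165 [(2 3 5; 0 -3 3)], sign=+1
I_A²/I_B² = (3/77)/(2/165) = 45/14

45/14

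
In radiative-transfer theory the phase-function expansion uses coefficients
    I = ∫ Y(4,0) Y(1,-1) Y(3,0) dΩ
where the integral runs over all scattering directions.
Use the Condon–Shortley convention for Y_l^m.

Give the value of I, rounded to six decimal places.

0 − 1 + 0 = -1 ≠ 0: azimuthal integral kills it; I = 0

0.000000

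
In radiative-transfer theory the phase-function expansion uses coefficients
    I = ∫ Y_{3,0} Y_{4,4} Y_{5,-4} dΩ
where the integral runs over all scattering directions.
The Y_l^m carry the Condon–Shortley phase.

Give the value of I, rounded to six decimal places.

Checks pass: Σm=0; 12 even; l₃=5∈[1,7].
(2·3+1)(2·4+1)(2·5+1) = 693
Δ: 2! 4! 6! / 13! → 1/180180
sum: t=0:+1/576 t=1:−1/144 t=2:+1/576 = -1/288
3j²(3 4 5; 0 0 0) = Δ·Π!·Σ² = 20/1001  (sign +1)
sum: t=2:+1/8640 = 1/8640
3j²(3 4 5; 0 4 -4) = Δ·Π!·Σ² = 28/715  (sign -1)
combine: 4πI² = 693·20/1001·28/715 = 1008/1859
take √, sign -1: I = -0.20772350

-0.207724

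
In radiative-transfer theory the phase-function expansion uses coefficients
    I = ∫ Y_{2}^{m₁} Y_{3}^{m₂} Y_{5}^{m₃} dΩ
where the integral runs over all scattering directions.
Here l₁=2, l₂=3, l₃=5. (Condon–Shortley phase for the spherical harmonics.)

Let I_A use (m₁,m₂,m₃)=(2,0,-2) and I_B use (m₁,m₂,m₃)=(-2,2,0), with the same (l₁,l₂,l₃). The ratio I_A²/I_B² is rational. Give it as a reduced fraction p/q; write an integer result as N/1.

7/1

Shared (l₁,l₂,l₃)=(2,3,5): N and (l;000)² cancel in I_A²/I_B².
A: Δ = 0!·4!·6!/11! = 1/2310; Racah Σ t=0..0: t=0:+1/864 = 1/864; ⇒ 3j(2 3 5; 2 0 -2)² = 1/66, sgn -1
B: Δ = 0!·4!·6!/11! = 1/2310; Racah Σ t=0..0: t=0:+1/2880 = 1/2880; ⇒ 3j(2 3 5; -2 2 0)² = 1/462, sgn -1
I_A²/I_B² = (1/66)/(1/462) = 7/1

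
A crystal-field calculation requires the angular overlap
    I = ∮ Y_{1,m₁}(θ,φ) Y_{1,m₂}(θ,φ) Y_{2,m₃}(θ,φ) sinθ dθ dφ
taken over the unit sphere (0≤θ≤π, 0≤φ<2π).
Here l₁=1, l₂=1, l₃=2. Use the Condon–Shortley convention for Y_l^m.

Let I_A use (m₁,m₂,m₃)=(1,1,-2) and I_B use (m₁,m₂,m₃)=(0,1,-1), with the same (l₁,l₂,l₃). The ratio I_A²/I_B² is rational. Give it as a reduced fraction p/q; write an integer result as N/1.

l's match ⇒ only the (l;m) 3-j factors differ between A and B.
A: triangle coeff Δ(1,1,2) = 1/30; Σ_t [0,0]: t=0:+1/4 = 1/4; (3j)²=1/5 [(1 1 2; 1 1 -2)], sign=+1
B: triangle coeff Δ(1,1,2) = 1/30; Σ_t [0,0]: t=0:+1/2 = 1/2; (3j)²=1/10 [(1 1 2; 0 1 -1)], sign=-1
I_A²/I_B² = (1/5)/(1/10) = 2/1

2/1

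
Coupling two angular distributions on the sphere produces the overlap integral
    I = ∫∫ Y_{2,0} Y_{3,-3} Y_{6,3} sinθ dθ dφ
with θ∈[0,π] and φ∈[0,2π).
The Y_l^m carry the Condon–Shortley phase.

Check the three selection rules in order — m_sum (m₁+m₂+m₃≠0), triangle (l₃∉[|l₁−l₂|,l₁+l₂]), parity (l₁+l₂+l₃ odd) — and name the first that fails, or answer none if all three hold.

Σmᵢ = 0  ✓
l₃∈[|l₁−l₂|,l₁+l₂]=[1,5], have l₃=6  ✗
Σlᵢ = 11 ⇒ odd

triangle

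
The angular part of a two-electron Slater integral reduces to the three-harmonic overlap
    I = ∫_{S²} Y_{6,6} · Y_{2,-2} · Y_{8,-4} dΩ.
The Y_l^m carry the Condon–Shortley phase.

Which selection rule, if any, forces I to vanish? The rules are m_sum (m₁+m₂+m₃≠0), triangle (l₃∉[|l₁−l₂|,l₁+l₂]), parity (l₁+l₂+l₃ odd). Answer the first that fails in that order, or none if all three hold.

azimuthal sum: 6 − 2 − 4 = 0  ✓
4 ≤ 8 ≤ 8 (triangle on l)  ✓
L = 6 + 2 + 8 = 16 (even)  ✓

none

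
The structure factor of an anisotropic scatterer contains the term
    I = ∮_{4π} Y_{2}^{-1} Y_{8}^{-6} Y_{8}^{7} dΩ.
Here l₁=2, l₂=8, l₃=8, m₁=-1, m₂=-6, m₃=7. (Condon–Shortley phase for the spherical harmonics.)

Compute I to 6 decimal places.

-0.193012

Rules hold: Σm=0, L=18 even, 6≤8≤10.
N = 5·17·17 = 1445
Δ = 2!·2!·14!/19! = 1/348840
Racah Σ t=0..2: t=0:+1/116121600 t=1:−1/25401600 t=2:+1/116121600 = -1/45158400
⇒ 3j(2 8 8; 0 0 0)² = 24/1615, sgn -1
Racah Σ t=1..2: t=1:−1/12454041600 t=2:+1/174356582400 = -1/13412044800
⇒ 3j(2 8 8; -1 -6 7)² = 169/7752, sgn +1
4πI² = N·(3j₀)²·(3jₘ)² = 169/361
I = -1·√(0.468144/4π) = -0.19301223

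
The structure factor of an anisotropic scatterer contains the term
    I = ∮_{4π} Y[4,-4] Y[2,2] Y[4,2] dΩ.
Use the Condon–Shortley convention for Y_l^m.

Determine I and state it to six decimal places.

-0.106180

Checks pass: Σm=0; 10 even; l₃=4∈[2,6].
(2·4+1)(2·2+1)(2·4+1) = 405
Δ: 2! 6! 2! / 11! → 1/13860
sum: t=0:+1/192 t=1:−1/36 t=2:+1/192 = -5/288
3j²(4 2 4; 0 0 0) = Δ·Π!·Σ² = 20/693  (sign -1)
sum: t=2:+1/2880 = 1/2880
3j²(4 2 4; -4 2 2) = Δ·Π!·Σ² = 2/165  (sign +1)
combine: 4πI² = 405·20/693·2/165 = 120/847
take √, sign -1: I = -0.10618031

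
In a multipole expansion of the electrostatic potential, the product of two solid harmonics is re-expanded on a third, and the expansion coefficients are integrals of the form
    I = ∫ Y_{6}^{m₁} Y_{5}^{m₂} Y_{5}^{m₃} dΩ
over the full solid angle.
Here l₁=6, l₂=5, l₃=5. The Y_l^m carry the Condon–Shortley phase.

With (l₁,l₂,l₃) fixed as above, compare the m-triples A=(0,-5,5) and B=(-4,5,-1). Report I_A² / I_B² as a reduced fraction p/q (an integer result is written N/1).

1/15

Shared (l₁,l₂,l₃)=(6,5,5): N and (l;000)² cancel in I_A²/I_B².
A: Δ = 6!·6!·4!/17! = 1/28588560; Racah Σ t=0..0: t=0:+1/12441600 = 1/12441600; ⇒ 3j(6 5 5; 0 -5 5)² = 15/9724, sgn +1
B: Δ = 6!·6!·4!/17! = 1/28588560; Racah Σ t=6..6: t=6:+1/829440 = 1/829440; ⇒ 3j(6 5 5; -4 5 -1)² = 225/9724, sgn +1
I_A²/I_B² = (15/9724)/(225/9724) = 1/15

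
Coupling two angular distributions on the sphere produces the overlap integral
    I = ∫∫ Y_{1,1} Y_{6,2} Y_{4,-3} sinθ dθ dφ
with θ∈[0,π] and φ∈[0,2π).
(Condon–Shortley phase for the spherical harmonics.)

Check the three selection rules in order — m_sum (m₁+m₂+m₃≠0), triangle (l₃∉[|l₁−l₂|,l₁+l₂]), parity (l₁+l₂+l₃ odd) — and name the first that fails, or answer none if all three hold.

Σmᵢ = 0  ✓
l₃∈[|l₁−l₂|,l₁+l₂]=[5,7], have l₃=4  ✗
Σlᵢ = 11 ⇒ odd

triangle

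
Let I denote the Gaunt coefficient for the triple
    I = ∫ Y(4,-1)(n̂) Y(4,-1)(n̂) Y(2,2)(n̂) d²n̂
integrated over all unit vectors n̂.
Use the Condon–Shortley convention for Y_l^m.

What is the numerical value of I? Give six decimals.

0.200662

Rules hold: Σm=0, L=10 even, 0≤2≤8.
N = 9·9·5 = 405
Δ = 6!·2!·2!/11! = 1/13860
Racah Σ t=2..4: t=2:+1/192 t=3:−1/36 t=4:+1/192 = -5/288
⇒ 3j(4 4 2; 0 0 0)² = 20/693, sgn -1
Racah Σ t=3..3: t=3:−1/144 = -1/144
⇒ 3j(4 4 2; -1 -1 2)² = 10/231, sgn -1
4πI² = N·(3j₀)²·(3jₘ)² = 3000/5929
I = +1·√(0.505988/4π) = 0.20066192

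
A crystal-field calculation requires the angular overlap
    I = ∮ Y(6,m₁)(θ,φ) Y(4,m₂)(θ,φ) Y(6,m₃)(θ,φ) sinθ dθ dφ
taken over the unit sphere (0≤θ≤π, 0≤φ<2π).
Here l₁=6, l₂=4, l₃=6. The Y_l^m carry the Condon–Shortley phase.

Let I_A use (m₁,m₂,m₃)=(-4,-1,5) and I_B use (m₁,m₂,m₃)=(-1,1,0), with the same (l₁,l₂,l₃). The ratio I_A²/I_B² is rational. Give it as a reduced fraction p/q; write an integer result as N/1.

33/28

Same 6,4,6: normalisation and zero-m 3j drop out of the ratio.
A: Δ: 4! 8! 4! / 17! → 1/15315300; sum: t=2:+1/967680 t=3:−1/725760 = -1/2903040; 3j²(6 4 6; -4 -1 5) = Δ·Π!·Σ² = 5/3094  (sign +1)
B: Δ: 4! 8! 4! / 17! → 1/15315300; sum: t=1:−1/207360 t=2:+1/17280 t=3:−1/13824 t=4:+1/103680 = -1/103680; 3j²(6 4 6; -1 1 0) = Δ·Π!·Σ² = 10/7293  (sign -1)
I_A²/I_B² = (5/3094)/(10/7293) = 33/28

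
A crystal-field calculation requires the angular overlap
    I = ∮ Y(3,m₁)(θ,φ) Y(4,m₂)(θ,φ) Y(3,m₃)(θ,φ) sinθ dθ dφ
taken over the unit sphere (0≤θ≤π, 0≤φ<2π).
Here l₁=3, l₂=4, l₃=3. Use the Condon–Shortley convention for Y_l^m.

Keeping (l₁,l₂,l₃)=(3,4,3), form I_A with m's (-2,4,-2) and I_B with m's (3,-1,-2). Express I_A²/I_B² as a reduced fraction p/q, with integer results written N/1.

7/3

Same 3,4,3: normalisation and zero-m 3j drop out of the ratio.
A: Δ: 4! 2! 4! / 11! → 1/34650; sum: t=4:+1/576 = 1/576; 3j²(3 4 3; -2 4 -2) = Δ·Π!·Σ² = 5/99  (sign -1)
B: Δ: 4! 2! 4! / 11! → 1/34650; sum: t=0:+1/288 = 1/288; 3j²(3 4 3; 3 -1 -2) = Δ·Π!·Σ² = 5/231  (sign -1)
I_A²/I_B² = (5/99)/(5/231) = 7/3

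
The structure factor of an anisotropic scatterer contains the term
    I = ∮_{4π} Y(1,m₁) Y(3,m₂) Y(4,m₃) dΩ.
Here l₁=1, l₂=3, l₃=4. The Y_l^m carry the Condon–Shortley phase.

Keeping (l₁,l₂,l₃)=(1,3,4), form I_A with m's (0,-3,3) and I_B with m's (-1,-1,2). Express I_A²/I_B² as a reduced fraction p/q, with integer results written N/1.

Shared (l₁,l₂,l₃)=(1,3,4): N and (l;000)² cancel in I_A²/I_B².
A: Δ = 0!·2!·6!/9! = 1/252; Racah Σ t=0..0: t=0:+1/720 = 1/720; ⇒ 3j(1 3 4; 0 -3 3)² = 1/36, sgn -1
B: Δ = 0!·2!·6!/9! = 1/252; Racah Σ t=0..0: t=0:+1/96 = 1/96; ⇒ 3j(1 3 4; -1 -1 2)² = 5/84, sgn +1
I_A²/I_B² = (1/36)/(5/84) = 7/15

7/15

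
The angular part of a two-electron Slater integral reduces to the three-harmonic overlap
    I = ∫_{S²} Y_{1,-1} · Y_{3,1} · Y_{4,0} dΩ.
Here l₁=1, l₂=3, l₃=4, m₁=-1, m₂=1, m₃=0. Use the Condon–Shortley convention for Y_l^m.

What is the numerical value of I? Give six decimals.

0.150786

m-sum 0 ✓  L=8 even ✓  2≤4≤4 ✓
Π(2lᵢ+1) = 3×7×9 = 189
triangle coeff Δ(1,3,4) = 1/252
Σ_t [0,0]: t=0:+1/36 = 1/36
(3j)²=4/63 [(1 3 4; 0 0 0)], sign=+1
Σ_t [0,0]: t=0:+1/96 = 1/96
(3j)²=1/42 [(1 3 4; -1 1 0)], sign=+1
⇒ 4πI² = 2/7
I = (+1)√(2/7/(4π)) = 0.15078601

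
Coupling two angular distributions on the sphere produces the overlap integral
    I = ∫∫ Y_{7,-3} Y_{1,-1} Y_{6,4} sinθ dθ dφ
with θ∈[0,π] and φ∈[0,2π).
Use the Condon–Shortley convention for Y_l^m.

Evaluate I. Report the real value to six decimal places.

Rules hold: Σm=0, L=14 even, 6≤6≤8.
N = 15·3·13 = 585
Δ = 2!·12!·0!/15! = 1/1365
Racah Σ t=1..1: t=1:−1/518400 = -1/518400
⇒ 3j(7 1 6; 0 0 0)² = 7/195, sgn -1
Racah Σ t=0..0: t=0:+1/14515200 = 1/14515200
⇒ 3j(7 1 6; -3 -1 4)² = 2/455, sgn +1
4πI² = N·(3j₀)²·(3jₘ)² = 6/65
I = -1·√(0.0923077/4π) = -0.08570655

-0.085707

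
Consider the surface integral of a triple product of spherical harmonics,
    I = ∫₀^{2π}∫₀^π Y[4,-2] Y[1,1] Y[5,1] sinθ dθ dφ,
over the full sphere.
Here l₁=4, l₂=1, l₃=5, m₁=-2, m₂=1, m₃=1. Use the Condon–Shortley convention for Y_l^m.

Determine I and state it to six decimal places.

-0.120286

Checks pass: Σm=0; 10 even; l₃=5∈[3,5].
(2·4+1)(2·1+1)(2·5+1) = 297
Δ: 0! 8! 2! / 11! → 1/495
sum: t=0:+1/576 = 1/576
3j²(4 1 5; 0 0 0) = Δ·Π!·Σ² = 5/99  (sign -1)
sum: t=0:+1/2880 = 1/2880
3j²(4 1 5; -2 1 1) = Δ·Π!·Σ² = 2/165  (sign +1)
combine: 4πI² = 297·5/99·2/165 = 2/11
take √, sign -1: I = -0.12028562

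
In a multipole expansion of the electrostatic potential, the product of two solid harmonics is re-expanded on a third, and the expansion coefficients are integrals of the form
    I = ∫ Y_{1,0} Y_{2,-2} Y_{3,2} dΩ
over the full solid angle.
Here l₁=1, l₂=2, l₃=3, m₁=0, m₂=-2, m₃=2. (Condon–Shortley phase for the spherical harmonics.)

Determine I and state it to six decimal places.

Rules hold: Σm=0, L=6 even, 1≤3≤3.
N = 3·5·7 = 105
Δ = 0!·2!·4!/7! = 1/105
Racah Σ t=0..0: t=0:+1/4 = 1/4
⇒ 3j(1 2 3; 0 0 0)² = 3/35, sgn -1
Racah Σ t=0..0: t=0:+1/24 = 1/24
⇒ 3j(1 2 3; 0 -2 2)² = 1/21, sgn -1
4πI² = N·(3j₀)²·(3jₘ)² = 3/7
I = +1·√(0.428571/4π) = 0.18467439

0.184674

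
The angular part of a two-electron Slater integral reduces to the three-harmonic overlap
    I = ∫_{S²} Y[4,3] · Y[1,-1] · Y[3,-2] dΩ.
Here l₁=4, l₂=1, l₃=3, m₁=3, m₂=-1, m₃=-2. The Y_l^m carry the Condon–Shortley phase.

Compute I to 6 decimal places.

-0.282095

Checks pass: Σm=0; 8 even; l₃=3∈[3,5].
(2·4+1)(2·1+1)(2·3+1) = 189
Δ: 2! 6! 0! / 9! → 1/252
sum: t=1:−1/36 = -1/36
3j²(4 1 3; 0 0 0) = Δ·Π!·Σ² = 4/63  (sign +1)
sum: t=0:+1/240 = 1/240
3j²(4 1 3; 3 -1 -2) = Δ·Π!·Σ² = 1/12  (sign -1)
combine: 4πI² = 189·4/63·1/12 = 1/1
take √, sign -1: I = -0.28209479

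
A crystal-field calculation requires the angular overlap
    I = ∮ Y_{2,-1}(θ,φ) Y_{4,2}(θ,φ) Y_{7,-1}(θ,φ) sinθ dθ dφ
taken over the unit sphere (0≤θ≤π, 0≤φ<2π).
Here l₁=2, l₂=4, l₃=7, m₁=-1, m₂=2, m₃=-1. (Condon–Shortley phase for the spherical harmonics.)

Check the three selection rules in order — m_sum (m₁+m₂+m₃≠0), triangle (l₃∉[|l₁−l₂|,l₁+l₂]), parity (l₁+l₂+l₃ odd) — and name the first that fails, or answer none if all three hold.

triangle

m₁+m₂+m₃ = -1 + 2 − 1 = 0  ✓
triangle: |2−4|=2 ≤ l₃=7 ≤ 2+4=6  ✗
parity: l₁+l₂+l₃ = 13 is odd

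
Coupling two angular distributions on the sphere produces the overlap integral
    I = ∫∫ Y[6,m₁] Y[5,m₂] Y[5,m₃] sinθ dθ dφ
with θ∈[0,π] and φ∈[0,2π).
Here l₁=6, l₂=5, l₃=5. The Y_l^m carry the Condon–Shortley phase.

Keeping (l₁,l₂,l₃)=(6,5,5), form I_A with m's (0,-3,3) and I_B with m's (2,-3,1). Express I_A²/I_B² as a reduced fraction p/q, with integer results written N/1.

l's match ⇒ only the (l;m) 3-j factors differ between A and B.
A: triangle coeff Δ(6,5,5) = 1/28588560; Σ_t [0,2]: t=0:+1/2073600 t=1:−1/86400 t=2:+1/55296 = 29/4147200; (3j)²=841/145860 [(6 5 5; 0 -3 3)], sign=+1
B: triangle coeff Δ(6,5,5) = 1/28588560; Σ_t [0,2]: t=0:+1/138240 t=1:−1/25920 t=2:+1/55296 = -11/829440; (3j)²=11/1326 [(6 5 5; 2 -3 1)], sign=-1
I_A²/I_B² = (841/145860)/(11/1326) = 841/1210

841/1210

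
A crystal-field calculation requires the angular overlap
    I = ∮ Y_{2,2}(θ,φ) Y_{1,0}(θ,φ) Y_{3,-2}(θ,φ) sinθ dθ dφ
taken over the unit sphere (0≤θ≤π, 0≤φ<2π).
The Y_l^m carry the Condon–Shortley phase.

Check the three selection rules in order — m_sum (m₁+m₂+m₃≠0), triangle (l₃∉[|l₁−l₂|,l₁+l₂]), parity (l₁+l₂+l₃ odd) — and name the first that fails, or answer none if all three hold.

none

m₁+m₂+m₃ = 2 + 0 − 2 = 0  ✓
triangle: |2−1|=1 ≤ l₃=3 ≤ 2+1=3  ✓
parity: l₁+l₂+l₃ = 6 is even  ✓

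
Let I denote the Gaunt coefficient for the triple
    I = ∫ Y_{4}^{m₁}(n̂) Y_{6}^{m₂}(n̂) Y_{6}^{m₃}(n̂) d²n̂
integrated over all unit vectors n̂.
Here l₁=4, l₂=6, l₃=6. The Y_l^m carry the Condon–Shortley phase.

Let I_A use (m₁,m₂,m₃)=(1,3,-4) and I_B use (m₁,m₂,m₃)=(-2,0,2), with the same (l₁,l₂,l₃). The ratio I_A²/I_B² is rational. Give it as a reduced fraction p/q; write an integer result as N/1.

63/121

l's match ⇒ only the (l;m) 3-j factors differ between A and B.
A: triangle coeff Δ(4,6,6) = 1/15315300; Σ_t [1,3]: t=1:−1/967680 t=2:+1/120960 t=3:−1/207360 = 1/414720; (3j)²=21/4862 [(4 6 6; 1 3 -4)], sign=+1
B: triangle coeff Δ(4,6,6) = 1/15315300; Σ_t [2,4]: t=2:+1/55296 t=3:−1/25920 t=4:+1/138240 = -11/829440; (3j)²=11/1326 [(4 6 6; -2 0 2)], sign=-1
I_A²/I_B² = (21/4862)/(11/1326) = 63/121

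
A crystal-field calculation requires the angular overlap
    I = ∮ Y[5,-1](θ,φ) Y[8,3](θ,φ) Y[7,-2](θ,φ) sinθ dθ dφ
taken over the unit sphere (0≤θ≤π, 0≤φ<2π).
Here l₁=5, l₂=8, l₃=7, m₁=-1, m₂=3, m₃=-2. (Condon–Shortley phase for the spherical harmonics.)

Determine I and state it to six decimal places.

-0.113347

Rules hold: Σm=0, L=20 even, 3≤7≤13.
N = 11·17·15 = 2805
Δ = 6!·4!·10!/21! = 1/814773960
Racah Σ t=1..5: t=1:−1/87091200 t=2:+1/4976640 t=3:−1/2073600 t=4:+1/4976640 t=5:−1/87091200 = -1/9676800
⇒ 3j(5 8 7; 0 0 0)² = 360/46189, sgn +1
Racah Σ t=2..6: t=2:+1/418037760 t=3:−1/17418240 t=4:+1/5806080 t=5:−1/12441600 t=6:+1/248832000 = 61/1492992000
⇒ 3j(5 8 7; -1 3 -2)² = 3721/503880, sgn -1
4πI² = N·(3j₀)²·(3jₘ)² = 167445/1037153
I = -1·√(0.161447/4π) = -0.11334693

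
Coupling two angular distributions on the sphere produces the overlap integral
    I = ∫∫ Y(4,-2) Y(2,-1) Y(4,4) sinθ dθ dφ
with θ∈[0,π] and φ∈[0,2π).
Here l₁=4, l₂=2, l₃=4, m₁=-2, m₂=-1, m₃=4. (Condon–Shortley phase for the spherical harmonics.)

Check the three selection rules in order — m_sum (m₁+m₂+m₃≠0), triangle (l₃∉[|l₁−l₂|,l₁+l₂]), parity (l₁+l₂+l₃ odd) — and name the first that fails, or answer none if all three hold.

azimuthal sum: -2 − 1 + 4 = 1  ✗
2 ≤ 4 ≤ 6 (triangle on l)
L = 4 + 2 + 4 = 10 (even)

m_sum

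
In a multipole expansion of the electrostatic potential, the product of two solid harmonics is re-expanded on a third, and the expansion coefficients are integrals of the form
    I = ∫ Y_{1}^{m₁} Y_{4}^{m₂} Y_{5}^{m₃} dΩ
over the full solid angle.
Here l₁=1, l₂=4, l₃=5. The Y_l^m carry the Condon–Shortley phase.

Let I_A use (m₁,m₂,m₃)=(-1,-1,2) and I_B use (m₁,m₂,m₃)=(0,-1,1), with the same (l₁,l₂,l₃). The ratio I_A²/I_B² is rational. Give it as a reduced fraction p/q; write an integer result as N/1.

l's match ⇒ only the (l;m) 3-j factors differ between A and B.
A: triangle coeff Δ(1,4,5) = 1/495; Σ_t [0,0]: t=0:+1/1440 = 1/1440; (3j)²=7/165 [(1 4 5; -1 -1 2)], sign=-1
B: triangle coeff Δ(1,4,5) = 1/495; Σ_t [0,0]: t=0:+1/720 = 1/720; (3j)²=8/165 [(1 4 5; 0 -1 1)], sign=+1
I_A²/I_B² = (7/165)/(8/165) = 7/8

7/8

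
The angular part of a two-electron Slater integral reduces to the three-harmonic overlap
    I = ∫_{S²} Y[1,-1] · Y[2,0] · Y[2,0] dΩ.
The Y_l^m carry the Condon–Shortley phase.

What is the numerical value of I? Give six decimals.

-1 + 0 + 0 = -1 ≠ 0: azimuthal integral kills it; I = 0

0.000000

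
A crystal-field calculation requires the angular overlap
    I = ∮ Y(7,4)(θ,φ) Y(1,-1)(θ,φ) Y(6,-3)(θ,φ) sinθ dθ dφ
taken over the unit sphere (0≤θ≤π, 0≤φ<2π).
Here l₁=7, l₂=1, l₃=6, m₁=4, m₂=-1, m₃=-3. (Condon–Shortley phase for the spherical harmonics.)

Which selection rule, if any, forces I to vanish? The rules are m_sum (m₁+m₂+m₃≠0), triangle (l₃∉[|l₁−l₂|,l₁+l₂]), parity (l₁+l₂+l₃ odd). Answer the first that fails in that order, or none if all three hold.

none

m₁+m₂+m₃ = 4 − 1 − 3 = 0  ✓
triangle: |7−1|=6 ≤ l₃=6 ≤ 7+1=8  ✓
parity: l₁+l₂+l₃ = 14 is even  ✓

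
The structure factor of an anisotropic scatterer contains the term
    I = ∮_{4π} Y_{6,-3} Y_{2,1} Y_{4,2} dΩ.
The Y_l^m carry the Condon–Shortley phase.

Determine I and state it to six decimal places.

-0.252474

m-sum 0 ✓  L=12 even ✓  4≤4≤8 ✓
Π(2lᵢ+1) = 13×5×9 = 585
triangle coeff Δ(6,2,4) = 1/6435
Σ_t [2,2]: t=2:+1/2304 = 1/2304
(3j)²=5/143 [(6 2 4; 0 0 0)], sign=+1
Σ_t [3,3]: t=3:−1/8640 = -1/8640
(3j)²=28/715 [(6 2 4; -3 1 2)], sign=-1
⇒ 4πI² = 1260/1573
I = (-1)√(1260/1573/(4π)) = -0.25247360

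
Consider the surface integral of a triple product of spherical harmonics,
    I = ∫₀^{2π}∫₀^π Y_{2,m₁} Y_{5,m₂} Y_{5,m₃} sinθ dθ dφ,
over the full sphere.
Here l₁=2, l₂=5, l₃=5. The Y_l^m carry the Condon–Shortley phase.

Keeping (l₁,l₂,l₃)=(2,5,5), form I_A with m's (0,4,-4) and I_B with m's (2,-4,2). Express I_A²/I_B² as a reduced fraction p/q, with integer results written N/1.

Shared (l₁,l₂,l₃)=(2,5,5): N and (l;000)² cancel in I_A²/I_B².
A: Δ = 2!·2!·8!/13! = 1/38610; Racah Σ t=1..2: t=1:−1/40320 t=2:+1/20160 = 1/40320; ⇒ 3j(2 5 5; 0 4 -4)² = 6/715, sgn -1
B: Δ = 2!·2!·8!/13! = 1/38610; Racah Σ t=0..0: t=0:+1/20160 = 1/20160; ⇒ 3j(2 5 5; 2 -4 2)² = 12/715, sgn -1
I_A²/I_B² = (6/715)/(12/715) = 1/2

1/2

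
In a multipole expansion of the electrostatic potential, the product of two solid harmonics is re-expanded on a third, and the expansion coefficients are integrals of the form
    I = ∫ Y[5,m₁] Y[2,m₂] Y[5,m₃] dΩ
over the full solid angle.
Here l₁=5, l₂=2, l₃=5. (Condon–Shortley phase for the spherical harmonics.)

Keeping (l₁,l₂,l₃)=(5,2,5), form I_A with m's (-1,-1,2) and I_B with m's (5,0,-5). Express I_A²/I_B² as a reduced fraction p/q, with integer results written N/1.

14/75

Shared (l₁,l₂,l₃)=(5,2,5): N and (l;000)² cancel in I_A²/I_B².
A: Δ = 2!·8!·2!/13! = 1/38610; Racah Σ t=0..1: t=0:+1/2880 t=1:−1/1440 = -1/2880; ⇒ 3j(5 2 5; -1 -1 2)² = 7/715, sgn +1
B: Δ = 2!·8!·2!/13! = 1/38610; Racah Σ t=0..0: t=0:+1/161280 = 1/161280; ⇒ 3j(5 2 5; 5 0 -5)² = 15/286, sgn +1
I_A²/I_B² = (7/715)/(15/286) = 14/75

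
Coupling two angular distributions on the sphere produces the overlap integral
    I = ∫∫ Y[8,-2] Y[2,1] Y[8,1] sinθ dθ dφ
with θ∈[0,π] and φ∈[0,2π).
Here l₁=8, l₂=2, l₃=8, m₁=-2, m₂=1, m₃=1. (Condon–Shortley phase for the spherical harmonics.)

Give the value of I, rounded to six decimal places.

0.068038

m-sum 0 ✓  L=18 even ✓  6≤8≤10 ✓
Π(2lᵢ+1) = 17×5×17 = 1445
triangle coeff Δ(8,2,8) = 1/348840
Σ_t [0,2]: t=0:+1/116121600 t=1:−1/25401600 t=2:+1/116121600 = -1/45158400
(3j)²=24/1615 [(8 2 8; 0 0 0)], sign=-1
Σ_t [1,2]: t=1:−1/87091200 t=2:+1/58060800 = 1/174182400
(3j)²=7/2584 [(8 2 8; -2 1 1)], sign=-1
⇒ 4πI² = 21/361
I = (+1)√(21/361/(4π)) = 0.06803793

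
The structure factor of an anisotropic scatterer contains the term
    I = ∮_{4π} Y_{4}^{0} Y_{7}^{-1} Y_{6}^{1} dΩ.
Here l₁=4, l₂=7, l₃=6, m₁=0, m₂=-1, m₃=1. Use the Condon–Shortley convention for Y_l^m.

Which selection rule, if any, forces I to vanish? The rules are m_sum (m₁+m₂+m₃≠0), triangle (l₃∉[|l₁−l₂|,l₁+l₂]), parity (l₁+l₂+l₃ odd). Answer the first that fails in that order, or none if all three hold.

Σmᵢ = 0  ✓
l₃∈[|l₁−l₂|,l₁+l₂]=[3,11], have l₃=6  ✓
Σlᵢ = 17 ⇒ odd  ✗

parity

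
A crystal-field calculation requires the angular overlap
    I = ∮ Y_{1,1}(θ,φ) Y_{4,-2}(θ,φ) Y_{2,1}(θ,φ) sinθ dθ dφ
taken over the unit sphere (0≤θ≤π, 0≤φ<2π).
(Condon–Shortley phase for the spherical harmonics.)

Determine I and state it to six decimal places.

0.000000

l₃=2 ∉ [3,5] — triangle fails ⇒ I = 0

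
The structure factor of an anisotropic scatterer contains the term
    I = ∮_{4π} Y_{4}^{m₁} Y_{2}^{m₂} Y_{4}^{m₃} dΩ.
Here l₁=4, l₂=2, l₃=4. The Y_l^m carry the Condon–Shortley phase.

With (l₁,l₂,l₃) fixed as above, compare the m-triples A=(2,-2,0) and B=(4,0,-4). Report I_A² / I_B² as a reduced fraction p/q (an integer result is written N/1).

l's match ⇒ only the (l;m) 3-j factors differ between A and B.
A: triangle coeff Δ(4,2,4) = 1/13860; Σ_t [0,0]: t=0:+1/192 = 1/192; (3j)²=3/77 [(4 2 4; 2 -2 0)], sign=+1
B: triangle coeff Δ(4,2,4) = 1/13860; Σ_t [0,0]: t=0:+1/2880 = 1/2880; (3j)²=28/495 [(4 2 4; 4 0 -4)], sign=+1
I_A²/I_B² = (3/77)/(28/495) = 135/196

135/196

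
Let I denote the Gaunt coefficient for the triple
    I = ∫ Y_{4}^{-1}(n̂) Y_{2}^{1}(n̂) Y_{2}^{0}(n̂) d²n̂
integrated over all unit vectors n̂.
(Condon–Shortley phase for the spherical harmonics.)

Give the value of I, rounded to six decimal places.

-0.220728

Rules hold: Σm=0, L=8 even, 2≤2≤6.
N = 9·5·5 = 225
Δ = 4!·4!·0!/9! = 1/630
Racah Σ t=2..2: t=2:+1/16 = 1/16
⇒ 3j(4 2 2; 0 0 0)² = 2/35, sgn +1
Racah Σ t=3..3: t=3:−1/24 = -1/24
⇒ 3j(4 2 2; -1 1 0)² = 1/21, sgn -1
4πI² = N·(3j₀)²·(3jₘ)² = 30/49
I = -1·√(0.612245/4π) = -0.22072812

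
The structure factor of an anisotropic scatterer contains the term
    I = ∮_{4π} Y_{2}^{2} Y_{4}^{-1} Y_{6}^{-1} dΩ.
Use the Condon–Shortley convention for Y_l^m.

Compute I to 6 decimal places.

Checks pass: Σm=0; 12 even; l₃=6∈[2,6].
(2·2+1)(2·4+1)(2·6+1) = 585
Δ: 0! 4! 8! / 13! → 1/6435
sum: t=0:+1/2304 = 1/2304
3j²(2 4 6; 0 0 0) = Δ·Π!·Σ² = 5/143  (sign +1)
sum: t=0:+1/17280 = 1/17280
3j²(2 4 6; 2 -1 -1) = Δ·Π!·Σ² = 7/1287  (sign -1)
combine: 4πI² = 585·5/143·7/1287 = 175/1573
take √, sign -1: I = -0.09409136

-0.094091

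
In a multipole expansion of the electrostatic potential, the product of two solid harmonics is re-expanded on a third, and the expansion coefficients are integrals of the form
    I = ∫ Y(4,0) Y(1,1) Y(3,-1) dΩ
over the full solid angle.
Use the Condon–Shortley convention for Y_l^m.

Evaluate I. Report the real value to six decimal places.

m-sum 0 ✓  L=8 even ✓  3≤3≤5 ✓
Π(2lᵢ+1) = 9×3×7 = 189
triangle coeff Δ(4,1,3) = 1/252
Σ_t [1,1]: t=1:−1/36 = -1/36
(3j)²=4/63 [(4 1 3; 0 0 0)], sign=+1
Σ_t [2,2]: t=2:+1/96 = 1/96
(3j)²=1/42 [(4 1 3; 0 1 -1)], sign=+1
⇒ 4πI² = 2/7
I = (+1)√(2/7/(4π)) = 0.15078601

0.150786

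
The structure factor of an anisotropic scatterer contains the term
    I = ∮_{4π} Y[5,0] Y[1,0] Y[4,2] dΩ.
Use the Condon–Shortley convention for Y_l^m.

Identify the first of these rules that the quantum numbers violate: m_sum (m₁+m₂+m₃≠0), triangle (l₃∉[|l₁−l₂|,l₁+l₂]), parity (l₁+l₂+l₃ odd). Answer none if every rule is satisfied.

azimuthal sum: 0 + 0 + 2 = 2  ✗
4 ≤ 4 ≤ 6 (triangle on l)
L = 5 + 1 + 4 = 10 (even)

m_sum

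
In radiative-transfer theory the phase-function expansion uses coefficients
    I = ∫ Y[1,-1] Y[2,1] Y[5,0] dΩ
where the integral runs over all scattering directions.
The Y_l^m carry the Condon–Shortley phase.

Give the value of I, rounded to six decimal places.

0.000000

l₃=5 ∉ [1,3] — triangle fails ⇒ I = 0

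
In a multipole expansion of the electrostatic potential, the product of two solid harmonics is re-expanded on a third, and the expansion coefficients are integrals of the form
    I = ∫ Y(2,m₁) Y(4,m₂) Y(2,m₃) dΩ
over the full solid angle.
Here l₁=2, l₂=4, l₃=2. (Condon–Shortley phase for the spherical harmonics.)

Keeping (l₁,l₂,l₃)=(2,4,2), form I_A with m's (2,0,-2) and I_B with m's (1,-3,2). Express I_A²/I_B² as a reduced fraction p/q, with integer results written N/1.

1/35

l's match ⇒ only the (l;m) 3-j factors differ between A and B.
A: triangle coeff Δ(2,4,2) = 1/630; Σ_t [0,0]: t=0:+1/576 = 1/576; (3j)²=1/630 [(2 4 2; 2 0 -2)], sign=+1
B: triangle coeff Δ(2,4,2) = 1/630; Σ_t [1,1]: t=1:−1/144 = -1/144; (3j)²=1/18 [(2 4 2; 1 -3 2)], sign=-1
I_A²/I_B² = (1/630)/(1/18) = 1/35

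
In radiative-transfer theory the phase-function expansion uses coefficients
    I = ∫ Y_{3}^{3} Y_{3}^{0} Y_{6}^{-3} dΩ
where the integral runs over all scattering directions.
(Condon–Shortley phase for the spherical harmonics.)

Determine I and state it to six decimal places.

Rules hold: Σm=0, L=12 even, 0≤6≤6.
N = 7·7·13 = 637
Δ = 0!·6!·6!/13! = 1/12012
Racah Σ t=0..0: t=0:+1/1296 = 1/1296
⇒ 3j(3 3 6; 0 0 0)² = 100/3003, sgn +1
Racah Σ t=0..0: t=0:+1/25920 = 1/25920
⇒ 3j(3 3 6; 3 0 -3)² = 1/143, sgn -1
4πI² = N·(3j₀)²·(3jₘ)² = 700/4719
I = -1·√(0.148337/4π) = -0.10864734

-0.108647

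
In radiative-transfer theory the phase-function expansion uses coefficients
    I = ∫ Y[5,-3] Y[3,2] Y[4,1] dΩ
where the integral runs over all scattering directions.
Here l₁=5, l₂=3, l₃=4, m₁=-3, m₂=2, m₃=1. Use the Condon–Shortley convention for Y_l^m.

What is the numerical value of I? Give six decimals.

-0.035836

Rules hold: Σm=0, L=12 even, 2≤4≤8.
N = 11·7·9 = 693
Δ = 4!·6!·2!/13! = 1/180180
Racah Σ t=1..3: t=1:−1/576 t=2:+1/144 t=3:−1/576 = 1/288
⇒ 3j(5 3 4; 0 0 0)² = 20/1001, sgn +1
Racah Σ t=3..4: t=3:−1/1440 t=4:+1/1152 = 1/5760
⇒ 3j(5 3 4; -3 2 1)² = 1/858, sgn -1
4πI² = N·(3j₀)²·(3jₘ)² = 30/1859
I = -1·√(0.0161377/4π) = -0.03583571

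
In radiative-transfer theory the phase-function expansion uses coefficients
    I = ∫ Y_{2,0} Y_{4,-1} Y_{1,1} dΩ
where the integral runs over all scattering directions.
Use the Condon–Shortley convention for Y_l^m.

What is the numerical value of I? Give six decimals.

0.000000

triangle: need 2≤l₃≤6, have 1; I=0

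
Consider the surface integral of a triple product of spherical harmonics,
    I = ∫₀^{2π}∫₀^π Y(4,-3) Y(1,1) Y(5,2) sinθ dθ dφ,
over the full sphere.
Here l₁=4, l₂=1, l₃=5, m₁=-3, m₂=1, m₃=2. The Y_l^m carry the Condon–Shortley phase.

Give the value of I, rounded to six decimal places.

0.085055

Rules hold: Σm=0, L=10 even, 3≤5≤5.
N = 9·3·11 = 297
Δ = 0!·8!·2!/11! = 1/495
Racah Σ t=0..0: t=0:+1/576 = 1/576
⇒ 3j(4 1 5; 0 0 0)² = 5/99, sgn -1
Racah Σ t=0..0: t=0:+1/10080 = 1/10080
⇒ 3j(4 1 5; -3 1 2)² = 1/165, sgn -1
4πI² = N·(3j₀)²·(3jₘ)² = 1/11
I = +1·√(0.0909091/4π) = 0.08505478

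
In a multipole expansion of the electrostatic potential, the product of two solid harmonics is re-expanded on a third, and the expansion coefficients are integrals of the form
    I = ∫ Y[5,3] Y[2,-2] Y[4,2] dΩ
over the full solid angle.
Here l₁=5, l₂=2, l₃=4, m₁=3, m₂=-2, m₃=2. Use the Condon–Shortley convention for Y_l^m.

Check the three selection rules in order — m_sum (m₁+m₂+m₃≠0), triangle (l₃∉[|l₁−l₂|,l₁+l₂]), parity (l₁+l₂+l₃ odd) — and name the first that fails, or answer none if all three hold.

Σmᵢ = 3  ✗
l₃∈[|l₁−l₂|,l₁+l₂]=[3,7], have l₃=4
Σlᵢ = 11 ⇒ odd

m_sum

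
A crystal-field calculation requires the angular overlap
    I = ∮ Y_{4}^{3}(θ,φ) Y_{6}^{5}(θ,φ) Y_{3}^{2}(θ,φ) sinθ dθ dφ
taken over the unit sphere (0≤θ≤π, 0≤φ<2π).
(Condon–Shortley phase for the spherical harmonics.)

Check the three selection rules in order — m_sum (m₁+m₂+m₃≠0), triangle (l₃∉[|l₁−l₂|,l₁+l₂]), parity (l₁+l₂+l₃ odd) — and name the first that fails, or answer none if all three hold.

m_sum

m₁+m₂+m₃ = 3 + 5 + 2 = 10  ✗
triangle: |4−6|=2 ≤ l₃=3 ≤ 4+6=10
parity: l₁+l₂+l₃ = 13 is odd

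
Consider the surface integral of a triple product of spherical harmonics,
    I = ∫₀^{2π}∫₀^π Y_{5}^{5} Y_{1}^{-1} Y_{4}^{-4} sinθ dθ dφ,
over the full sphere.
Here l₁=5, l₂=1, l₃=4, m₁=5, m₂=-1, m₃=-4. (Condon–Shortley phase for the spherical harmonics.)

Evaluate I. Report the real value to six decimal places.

-0.329416

Checks pass: Σm=0; 10 even; l₃=4∈[4,6].
(2·5+1)(2·1+1)(2·4+1) = 297
Δ: 2! 8! 0! / 11! → 1/495
sum: t=1:−1/576 = -1/576
3j²(5 1 4; 0 0 0) = Δ·Π!·Σ² = 5/99  (sign -1)
sum: t=0:+1/80640 = 1/80640
3j²(5 1 4; 5 -1 -4) = Δ·Π!·Σ² = 1/11  (sign +1)
combine: 4πI² = 297·5/99·1/11 = 15/11
take √, sign -1: I = -0.32941575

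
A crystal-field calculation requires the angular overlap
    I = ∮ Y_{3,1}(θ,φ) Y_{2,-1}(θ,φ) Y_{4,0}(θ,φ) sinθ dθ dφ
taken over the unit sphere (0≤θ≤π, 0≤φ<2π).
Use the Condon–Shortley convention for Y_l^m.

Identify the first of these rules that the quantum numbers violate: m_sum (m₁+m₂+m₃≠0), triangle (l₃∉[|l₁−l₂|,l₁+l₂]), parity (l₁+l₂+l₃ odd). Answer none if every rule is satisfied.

m₁+m₂+m₃ = 1 − 1 + 0 = 0  ✓
triangle: |3−2|=1 ≤ l₃=4 ≤ 3+2=5  ✓
parity: l₁+l₂+l₃ = 9 is odd  ✗

parity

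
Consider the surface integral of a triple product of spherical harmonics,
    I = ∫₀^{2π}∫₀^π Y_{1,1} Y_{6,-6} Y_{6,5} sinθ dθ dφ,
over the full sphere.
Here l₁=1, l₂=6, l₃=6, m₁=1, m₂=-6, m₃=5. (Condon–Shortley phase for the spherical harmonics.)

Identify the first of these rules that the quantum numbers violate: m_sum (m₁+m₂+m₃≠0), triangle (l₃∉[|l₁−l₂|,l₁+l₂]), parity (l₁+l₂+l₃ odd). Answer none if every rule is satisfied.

parity

azimuthal sum: 1 − 6 + 5 = 0  ✓
5 ≤ 6 ≤ 7 (triangle on l)  ✓
L = 1 + 6 + 6 = 13 (odd)  ✗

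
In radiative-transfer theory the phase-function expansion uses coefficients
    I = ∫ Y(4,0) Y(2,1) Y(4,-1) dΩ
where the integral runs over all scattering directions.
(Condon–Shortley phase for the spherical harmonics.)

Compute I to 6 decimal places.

Checks pass: Σm=0; 10 even; l₃=4∈[2,6].
(2·4+1)(2·2+1)(2·4+1) = 405
Δ: 2! 6! 2! / 11! → 1/13860
sum: t=0:+1/192 t=1:−1/36 t=2:+1/192 = -5/288
3j²(4 2 4; 0 0 0) = Δ·Π!·Σ² = 20/693  (sign -1)
sum: t=1:−1/72 t=2:+1/96 = -1/288
3j²(4 2 4; 0 1 -1) = Δ·Π!·Σ² = 1/462  (sign +1)
combine: 4πI² = 405·20/693·1/462 = 150/5929
take √, sign -1: I = -0.04486937

-0.044869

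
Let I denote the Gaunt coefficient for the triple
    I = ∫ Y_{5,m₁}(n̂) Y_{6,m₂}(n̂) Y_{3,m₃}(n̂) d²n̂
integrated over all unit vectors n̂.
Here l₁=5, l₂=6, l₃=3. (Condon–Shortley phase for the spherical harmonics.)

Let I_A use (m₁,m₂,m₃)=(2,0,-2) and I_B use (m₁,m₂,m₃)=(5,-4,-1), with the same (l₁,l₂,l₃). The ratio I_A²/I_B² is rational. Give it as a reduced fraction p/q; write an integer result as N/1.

Shared (l₁,l₂,l₃)=(5,6,3): N and (l;000)² cancel in I_A²/I_B².
A: Δ = 8!·2!·4!/15! = 1/675675; Racah Σ t=2..3: t=2:+1/34560 t=3:−1/8640 = -1/11520; ⇒ 3j(5 6 3; 2 0 -2)² = 3/143, sgn +1
B: Δ = 8!·2!·4!/15! = 1/675675; Racah Σ t=0..0: t=0:+1/322560 = 1/322560; ⇒ 3j(5 6 3; 5 -4 -1)² = 18/1001, sgn +1
I_A²/I_B² = (3/143)/(18/1001) = 7/6

7/6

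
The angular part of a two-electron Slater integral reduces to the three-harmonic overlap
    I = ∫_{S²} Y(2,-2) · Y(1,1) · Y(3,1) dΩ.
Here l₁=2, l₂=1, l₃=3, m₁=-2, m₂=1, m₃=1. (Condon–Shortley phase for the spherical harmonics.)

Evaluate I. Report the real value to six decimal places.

Checks pass: Σm=0; 6 even; l₃=3∈[1,3].
(2·2+1)(2·1+1)(2·3+1) = 105
Δ: 0! 4! 2! / 7! → 1/105
sum: t=0:+1/4 = 1/4
3j²(2 1 3; 0 0 0) = Δ·Π!·Σ² = 3/35  (sign -1)
sum: t=0:+1/48 = 1/48
3j²(2 1 3; -2 1 1) = Δ·Π!·Σ² = 1/105  (sign +1)
combine: 4πI² = 105·3/35·1/105 = 3/35
take √, sign -1: I = -0.08258890

-0.082589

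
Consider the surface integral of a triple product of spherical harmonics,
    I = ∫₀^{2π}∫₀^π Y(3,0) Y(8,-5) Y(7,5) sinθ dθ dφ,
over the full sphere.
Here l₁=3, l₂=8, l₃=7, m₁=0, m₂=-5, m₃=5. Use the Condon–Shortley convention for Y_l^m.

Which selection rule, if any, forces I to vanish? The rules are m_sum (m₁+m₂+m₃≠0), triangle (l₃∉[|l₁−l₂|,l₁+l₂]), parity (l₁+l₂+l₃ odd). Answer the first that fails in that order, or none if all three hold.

none

Σmᵢ = 0  ✓
l₃∈[|l₁−l₂|,l₁+l₂]=[5,11], have l₃=7  ✓
Σlᵢ = 18 ⇒ even  ✓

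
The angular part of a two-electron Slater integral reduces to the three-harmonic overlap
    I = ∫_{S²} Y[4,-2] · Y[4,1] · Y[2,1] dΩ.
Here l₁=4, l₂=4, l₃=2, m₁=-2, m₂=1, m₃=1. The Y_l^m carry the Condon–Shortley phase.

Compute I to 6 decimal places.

m-sum 0 ✓  L=10 even ✓  0≤2≤8 ✓
Π(2lᵢ+1) = 9×9×5 = 405
triangle coeff Δ(4,4,2) = 1/13860
Σ_t [2,4]: t=2:+1/192 t=3:−1/36 t=4:+1/192 = -5/288
(3j)²=20/693 [(4 4 2; 0 0 0)], sign=-1
Σ_t [4,5]: t=4:+1/96 t=5:−1/240 = 1/160
(3j)²=27/1540 [(4 4 2; -2 1 1)], sign=-1
⇒ 4πI² = 1215/5929
I = (+1)√(1215/5929/(4π)) = 0.12770047

0.127700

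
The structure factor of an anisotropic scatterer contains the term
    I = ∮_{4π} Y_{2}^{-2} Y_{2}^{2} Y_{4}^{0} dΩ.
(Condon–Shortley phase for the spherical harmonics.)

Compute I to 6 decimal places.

0.040299

Rules hold: Σm=0, L=8 even, 0≤4≤4.
N = 5·5·9 = 225
Δ = 0!·4!·4!/9! = 1/630
Racah Σ t=0..0: t=0:+1/16 = 1/16
⇒ 3j(2 2 4; 0 0 0)² = 2/35, sgn +1
Racah Σ t=0..0: t=0:+1/576 = 1/576
⇒ 3j(2 2 4; -2 2 0)² = 1/630, sgn +1
4πI² = N·(3j₀)²·(3jₘ)² = 1/49
I = +1·√(0.0204082/4π) = 0.04029926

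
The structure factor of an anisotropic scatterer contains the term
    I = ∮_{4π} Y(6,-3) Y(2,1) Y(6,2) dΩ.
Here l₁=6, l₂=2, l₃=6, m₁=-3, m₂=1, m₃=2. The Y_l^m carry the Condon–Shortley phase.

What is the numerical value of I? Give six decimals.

Rules hold: Σm=0, L=14 even, 4≤6≤8.
N = 13·5·13 = 845
Δ = 2!·10!·2!/15! = 1/90090
Racah Σ t=0..2: t=0:+1/69120 t=1:−1/14400 t=2:+1/69120 = -7/172800
⇒ 3j(6 2 6; 0 0 0)² = 14/715, sgn -1
Racah Σ t=1..2: t=1:−1/161280 t=2:+1/60480 = 1/96768
⇒ 3j(6 2 6; -3 1 2)² = 15/1001, sgn +1
4πI² = N·(3j₀)²·(3jₘ)² = 30/121
I = -1·√(0.247934/4π) = -0.14046335

-0.140463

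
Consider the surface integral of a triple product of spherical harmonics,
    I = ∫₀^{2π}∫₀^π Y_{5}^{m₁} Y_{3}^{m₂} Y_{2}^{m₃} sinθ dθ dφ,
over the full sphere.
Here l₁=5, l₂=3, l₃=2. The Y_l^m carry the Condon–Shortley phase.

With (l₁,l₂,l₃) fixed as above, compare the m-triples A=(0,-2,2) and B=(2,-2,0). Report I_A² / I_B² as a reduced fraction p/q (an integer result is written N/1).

Same 5,3,2: normalisation and zero-m 3j drop out of the ratio.
A: Δ: 6! 4! 0! / 11! → 1/2310; sum: t=1:−1/2880 = -1/2880; 3j²(5 3 2; 0 -2 2) = Δ·Π!·Σ² = 1/462  (sign -1)
B: Δ: 6! 4! 0! / 11! → 1/2310; sum: t=1:−1/480 = -1/480; 3j²(5 3 2; 2 -2 0) = Δ·Π!·Σ² = 3/110  (sign -1)
I_A²/I_B² = (1/462)/(3/110) = 5/63

5/63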